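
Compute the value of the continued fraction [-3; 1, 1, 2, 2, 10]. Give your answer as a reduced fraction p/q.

a_0 = -3: -3/1
a_1 = 1: -2/1
a_2 = 1: -5/2
a_3 = 2: -12/5
a_4 = 2: -29/12
a_5 = 10: -302/125

-302/125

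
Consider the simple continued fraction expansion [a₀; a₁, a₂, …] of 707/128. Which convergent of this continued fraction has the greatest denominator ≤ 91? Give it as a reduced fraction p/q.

List convergents until the denominator exceeds the bound:
a_0 = 5: 5/1  (≤ bound)
a_1 = 1: 6/1  (≤ bound)
a_2 = 1: 11/2  (≤ bound)
a_3 = 10: 116/21  (≤ bound)
a_4 = 6: 707/128  (> 91, stop)

116/21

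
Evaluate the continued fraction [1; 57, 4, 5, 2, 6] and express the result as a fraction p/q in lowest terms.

17297/17000

Work from the innermost term outward:
Start with 6.
2 + 1/(6/1) = 2 + 1/6 = 13/6
5 + 1/(13/6) = 5 + 6/13 = 71/13
4 + 1/(71/13) = 4 + 13/71 = 297/71
57 + 1/(297/71) = 57 + 71/297 = 17000/297
1 + 1/(17000/297) = 1 + 297/17000 = 17297/17000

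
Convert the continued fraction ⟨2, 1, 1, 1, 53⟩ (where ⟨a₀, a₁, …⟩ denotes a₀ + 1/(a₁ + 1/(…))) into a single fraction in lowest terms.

Start with 53.
1 + 1/(53/1) = 1 + 1/53 = 54/53
1 + 1/(54/53) = 1 + 53/54 = 107/54
1 + 1/(107/54) = 1 + 54/107 = 161/107
2 + 1/(161/107) = 2 + 107/161 = 429/161

429/161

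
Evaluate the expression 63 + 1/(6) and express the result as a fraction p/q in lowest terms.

379/6

Use the convergent recurrence hₖ = aₖ·hₖ₋₁ + hₖ₋₂ (and likewise for the denominators kₖ):
a_0 = 63: 63/1
a_1 = 6: 379/6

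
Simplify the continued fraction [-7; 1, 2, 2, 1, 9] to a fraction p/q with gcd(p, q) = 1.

Start with 9.
1 + 1/(9/1) = 1 + 1/9 = 10/9
2 + 1/(10/9) = 2 + 9/10 = 29/10
2 + 1/(29/10) = 2 + 10/29 = 68/29
1 + 1/(68/29) = 1 + 29/68 = 97/68
-7 + 1/(97/68) = -7 + 68/97 = -611/97

-611/97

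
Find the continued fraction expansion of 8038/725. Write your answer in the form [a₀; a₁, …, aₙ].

8038 ÷ 725 → quotient 11, remainder 63
725 ÷ 63 → quotient 11, remainder 32
63 ÷ 32 → quotient 1, remainder 31
32 ÷ 31 → quotient 1, remainder 1
31 ÷ 1 → quotient 31, remainder 0

[11; 11, 1, 1, 31]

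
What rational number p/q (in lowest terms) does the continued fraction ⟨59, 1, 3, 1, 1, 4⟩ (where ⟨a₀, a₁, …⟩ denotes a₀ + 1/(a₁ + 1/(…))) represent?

2451/41

Start with 4.
1 + 1/(4/1) = 1 + 1/4 = 5/4
1 + 1/(5/4) = 1 + 4/5 = 9/5
3 + 1/(9/5) = 3 + 5/9 = 32/9
1 + 1/(32/9) = 1 + 9/32 = 41/32
59 + 1/(41/32) = 59 + 32/41 = 2451/41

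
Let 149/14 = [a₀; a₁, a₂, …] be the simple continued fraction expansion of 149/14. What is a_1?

1

Repeatedly divide and take the remainder:
149 = 10·14 + 9, so a_0 = 10
14 = 1·9 + 5, so a_1 = 1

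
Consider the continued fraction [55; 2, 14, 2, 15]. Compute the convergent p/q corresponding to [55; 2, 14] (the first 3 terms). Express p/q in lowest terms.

Collapse the nested fraction from the inside out:
Start with 14.
2 + 1/(14/1) = 2 + 1/14 = 29/14
55 + 1/(29/14) = 55 + 14/29 = 1609/29

1609/29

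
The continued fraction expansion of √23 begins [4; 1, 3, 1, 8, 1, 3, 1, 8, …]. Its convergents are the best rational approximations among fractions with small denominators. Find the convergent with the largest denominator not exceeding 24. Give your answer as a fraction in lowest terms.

24/5

a_0 = 4: 4/1  (≤ bound)
a_1 = 1: 5/1  (≤ bound)
a_2 = 3: 19/4  (≤ bound)
a_3 = 1: 24/5  (≤ bound)
a_4 = 8: 211/44  (> 24, stop)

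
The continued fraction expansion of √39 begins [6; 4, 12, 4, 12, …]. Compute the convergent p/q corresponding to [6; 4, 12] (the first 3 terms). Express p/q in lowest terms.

a_0 = 6: 6/1
a_1 = 4: 25/4
a_2 = 12: 306/49

306/49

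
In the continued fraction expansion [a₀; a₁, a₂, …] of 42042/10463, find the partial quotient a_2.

⌊42042/10463⌋ = 4, remainder 190
⌊10463/190⌋ = 55, remainder 13
⌊190/13⌋ = 14, remainder 8

14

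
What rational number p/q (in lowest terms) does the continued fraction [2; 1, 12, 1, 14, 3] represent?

1877/641

Work from the innermost term outward:
Start with 3.
14 + 1/(3/1) = 14 + 1/3 = 43/3
1 + 1/(43/3) = 1 + 3/43 = 46/43
12 + 1/(46/43) = 12 + 43/46 = 595/46
1 + 1/(595/46) = 1 + 46/595 = 641/595
2 + 1/(641/595) = 2 + 595/641 = 1877/641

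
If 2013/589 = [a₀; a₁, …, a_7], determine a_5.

6

2013 ÷ 589 → quotient 3, remainder 246
589 ÷ 246 → quotient 2, remainder 97
246 ÷ 97 → quotient 2, remainder 52
97 ÷ 52 → quotient 1, remainder 45
52 ÷ 45 → quotient 1, remainder 7
45 ÷ 7 → quotient 6, remainder 3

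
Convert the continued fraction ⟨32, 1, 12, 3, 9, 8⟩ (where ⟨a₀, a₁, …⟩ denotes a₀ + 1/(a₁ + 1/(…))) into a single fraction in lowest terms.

99565/3024

a_0 = 32: 32/1
a_1 = 1: 33/1
a_2 = 12: 428/13
a_3 = 3: 1317/40
a_4 = 9: 12281/373
a_5 = 8: 99565/3024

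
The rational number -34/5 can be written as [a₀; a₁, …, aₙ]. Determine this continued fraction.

Repeatedly divide and take the remainder:
⌊-34/5⌋ = -7, remainder 1
⌊5/1⌋ = 5, remainder 0

[-7; 5]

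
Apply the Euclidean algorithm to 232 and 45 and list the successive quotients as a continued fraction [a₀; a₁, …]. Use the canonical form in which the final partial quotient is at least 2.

232 ÷ 45 → quotient 5, remainder 7
45 ÷ 7 → quotient 6, remainder 3
7 ÷ 3 → quotient 2, remainder 1
3 ÷ 1 → quotient 3, remainder 0

[5; 6, 2, 3]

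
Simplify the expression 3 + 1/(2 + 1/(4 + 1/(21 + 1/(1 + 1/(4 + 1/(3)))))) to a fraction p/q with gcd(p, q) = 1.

10931/3173

Compute successive convergents:
a_0 = 3: 3/1
a_1 = 2: 7/2
a_2 = 4: 31/9
a_3 = 21: 658/191
a_4 = 1: 689/200
a_5 = 4: 3414/991
a_6 = 3: 10931/3173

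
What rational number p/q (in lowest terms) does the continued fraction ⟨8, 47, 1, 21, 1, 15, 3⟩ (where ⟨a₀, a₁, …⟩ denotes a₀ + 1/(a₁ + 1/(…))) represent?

432348/53903

Build up convergents one term at a time:
a_0 = 8: 8/1
a_1 = 47: 377/47
a_2 = 1: 385/48
a_3 = 21: 8462/1055
a_4 = 1: 8847/1103
a_5 = 15: 141167/17600
a_6 = 3: 432348/53903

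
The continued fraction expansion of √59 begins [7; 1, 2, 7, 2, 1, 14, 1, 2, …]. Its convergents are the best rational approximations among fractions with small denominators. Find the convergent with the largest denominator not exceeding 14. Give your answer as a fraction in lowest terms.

List convergents until the denominator exceeds the bound:
a_0 = 7: 7/1  (≤ bound)
a_1 = 1: 8/1  (≤ bound)
a_2 = 2: 23/3  (≤ bound)
a_3 = 7: 169/22  (> 14, stop)

23/3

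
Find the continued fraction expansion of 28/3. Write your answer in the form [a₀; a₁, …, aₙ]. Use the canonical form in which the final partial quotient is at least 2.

[9; 3]

28 ÷ 3 → quotient 9, remainder 1
3 ÷ 1 → quotient 3, remainder 0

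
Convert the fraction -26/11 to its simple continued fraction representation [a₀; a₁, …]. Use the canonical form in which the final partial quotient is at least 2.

[-3; 1, 1, 1, 3]

Run the Euclidean algorithm, recording each quotient:
⌊-26/11⌋ = -3, remainder 7
⌊11/7⌋ = 1, remainder 4
⌊7/4⌋ = 1, remainder 3
⌊4/3⌋ = 1, remainder 1
⌊3/1⌋ = 3, remainder 0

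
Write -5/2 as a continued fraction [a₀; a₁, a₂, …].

-5 = -3·2 + 1, so a_0 = -3
2 = 2·1 + 0, so a_1 = 2

[-3; 2]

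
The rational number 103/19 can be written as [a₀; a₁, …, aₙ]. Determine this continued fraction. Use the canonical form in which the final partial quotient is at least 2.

[5; 2, 2, 1, 2]

Apply division with remainder until the remainder is 0:
⌊103/19⌋ = 5, remainder 8
⌊19/8⌋ = 2, remainder 3
⌊8/3⌋ = 2, remainder 2
⌊3/2⌋ = 1, remainder 1
⌊2/1⌋ = 2, remainder 0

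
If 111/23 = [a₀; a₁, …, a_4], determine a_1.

111 ÷ 23 → quotient 4, remainder 19
23 ÷ 19 → quotient 1, remainder 4

1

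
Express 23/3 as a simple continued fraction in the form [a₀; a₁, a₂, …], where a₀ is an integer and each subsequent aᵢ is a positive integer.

23 ÷ 3 → quotient 7, remainder 2
3 ÷ 2 → quotient 1, remainder 1
2 ÷ 1 → quotient 2, remainder 0

[7; 1, 2]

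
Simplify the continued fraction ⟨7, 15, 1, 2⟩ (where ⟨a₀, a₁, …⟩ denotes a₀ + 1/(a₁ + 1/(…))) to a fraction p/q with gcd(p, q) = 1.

332/47

Compute successive convergents:
a_0 = 7: 7/1
a_1 = 15: 106/15
a_2 = 1: 113/16
a_3 = 2: 332/47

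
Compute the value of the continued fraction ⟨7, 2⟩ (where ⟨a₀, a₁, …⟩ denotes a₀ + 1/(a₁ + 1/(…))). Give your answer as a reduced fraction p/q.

Start with 2.
7 + 1/(2/1) = 7 + 1/2 = 15/2

15/2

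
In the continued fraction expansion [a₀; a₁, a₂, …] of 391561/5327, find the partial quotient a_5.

Apply division with remainder until the remainder is 0:
⌊391561/5327⌋ = 73, remainder 2690
⌊5327/2690⌋ = 1, remainder 2637
⌊2690/2637⌋ = 1, remainder 53
⌊2637/53⌋ = 49, remainder 40
⌊53/40⌋ = 1, remainder 13
⌊40/13⌋ = 3, remainder 1

3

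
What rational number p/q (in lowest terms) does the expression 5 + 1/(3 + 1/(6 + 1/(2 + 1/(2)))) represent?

Start with 2.
2 + 1/(2/1) = 2 + 1/2 = 5/2
6 + 1/(5/2) = 6 + 2/5 = 32/5
3 + 1/(32/5) = 3 + 5/32 = 101/32
5 + 1/(101/32) = 5 + 32/101 = 537/101

537/101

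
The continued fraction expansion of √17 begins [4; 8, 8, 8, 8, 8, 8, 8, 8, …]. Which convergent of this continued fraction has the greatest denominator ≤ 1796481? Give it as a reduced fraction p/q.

List convergents until the denominator exceeds the bound:
a_0 = 4: 4/1  (≤ bound)
a_1 = 8: 33/8  (≤ bound)
a_2 = 8: 268/65  (≤ bound)
a_3 = 8: 2177/528  (≤ bound)
a_4 = 8: 17684/4289  (≤ bound)
a_5 = 8: 143649/34840  (≤ bound)
a_6 = 8: 1166876/283009  (≤ bound)
a_7 = 8: 9478657/2298912  (> 1796481, stop)

1166876/283009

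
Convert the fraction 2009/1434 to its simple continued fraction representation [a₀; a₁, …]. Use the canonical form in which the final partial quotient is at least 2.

[1; 2, 2, 40, 1, 1, 3]

Repeatedly divide and take the remainder:
2009 = 1·1434 + 575, so a_0 = 1
1434 = 2·575 + 284, so a_1 = 2
575 = 2·284 + 7, so a_2 = 2
284 = 40·7 + 4, so a_3 = 40
7 = 1·4 + 3, so a_4 = 1
4 = 1·3 + 1, so a_5 = 1
3 = 3·1 + 0, so a_6 = 3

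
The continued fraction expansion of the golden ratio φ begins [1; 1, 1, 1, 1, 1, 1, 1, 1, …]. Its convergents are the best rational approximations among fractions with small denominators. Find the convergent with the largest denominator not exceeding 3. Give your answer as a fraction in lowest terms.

5/3

List convergents until the denominator exceeds the bound:
a_0 = 1: 1/1  (≤ bound)
a_1 = 1: 2/1  (≤ bound)
a_2 = 1: 3/2  (≤ bound)
a_3 = 1: 5/3  (≤ bound)
a_4 = 1: 8/5  (> 3, stop)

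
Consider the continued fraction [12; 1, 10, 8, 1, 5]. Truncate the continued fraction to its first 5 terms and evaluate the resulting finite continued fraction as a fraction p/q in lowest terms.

a_0 = 12: 12/1
a_1 = 1: 13/1
a_2 = 10: 142/11
a_3 = 8: 1149/89
a_4 = 1: 1291/100

1291/100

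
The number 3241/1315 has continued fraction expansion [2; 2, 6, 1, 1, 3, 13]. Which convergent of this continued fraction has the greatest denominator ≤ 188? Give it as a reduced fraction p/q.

a_0 = 2: 2/1  (≤ bound)
a_1 = 2: 5/2  (≤ bound)
a_2 = 6: 32/13  (≤ bound)
a_3 = 1: 37/15  (≤ bound)
a_4 = 1: 69/28  (≤ bound)
a_5 = 3: 244/99  (≤ bound)
a_6 = 13: 3241/1315  (> 188, stop)

244/99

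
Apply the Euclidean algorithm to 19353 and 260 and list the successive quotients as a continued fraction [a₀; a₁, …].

19353 ÷ 260 → quotient 74, remainder 113
260 ÷ 113 → quotient 2, remainder 34
113 ÷ 34 → quotient 3, remainder 11
34 ÷ 11 → quotient 3, remainder 1
11 ÷ 1 → quotient 11, remainder 0

[74; 2, 3, 3, 11]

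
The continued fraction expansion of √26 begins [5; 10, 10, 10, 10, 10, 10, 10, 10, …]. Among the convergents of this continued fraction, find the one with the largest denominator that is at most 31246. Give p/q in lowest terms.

52525/10301

a_0 = 5: 5/1  (≤ bound)
a_1 = 10: 51/10  (≤ bound)
a_2 = 10: 515/101  (≤ bound)
a_3 = 10: 5201/1020  (≤ bound)
a_4 = 10: 52525/10301  (≤ bound)
a_5 = 10: 530451/104030  (> 31246, stop)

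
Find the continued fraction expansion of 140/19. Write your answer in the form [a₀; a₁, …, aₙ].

[7; 2, 1, 2, 2]

Apply division with remainder until the remainder is 0:
140 = 7·19 + 7, so a_0 = 7
19 = 2·7 + 5, so a_1 = 2
7 = 1·5 + 2, so a_2 = 1
5 = 2·2 + 1, so a_3 = 2
2 = 2·1 + 0, so a_4 = 2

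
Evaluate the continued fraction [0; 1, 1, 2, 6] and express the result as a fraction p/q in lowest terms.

19/32

Start with 6.
2 + 1/(6/1) = 2 + 1/6 = 13/6
1 + 1/(13/6) = 1 + 6/13 = 19/13
1 + 1/(19/13) = 1 + 13/19 = 32/19
0 + 1/(32/19) = 0 + 19/32 = 19/32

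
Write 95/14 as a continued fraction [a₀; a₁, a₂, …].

95 ÷ 14 → quotient 6, remainder 11
14 ÷ 11 → quotient 1, remainder 3
11 ÷ 3 → quotient 3, remainder 2
3 ÷ 2 → quotient 1, remainder 1
2 ÷ 1 → quotient 2, remainder 0

[6; 1, 3, 1, 2]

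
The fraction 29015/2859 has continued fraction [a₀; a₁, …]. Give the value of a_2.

1

⌊29015/2859⌋ = 10, remainder 425
⌊2859/425⌋ = 6, remainder 309
⌊425/309⌋ = 1, remainder 116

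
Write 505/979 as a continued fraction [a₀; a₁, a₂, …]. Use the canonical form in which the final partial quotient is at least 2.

[0; 1, 1, 15, 3, 2, 4]

505 = 0·979 + 505, so a_0 = 0
979 = 1·505 + 474, so a_1 = 1
505 = 1·474 + 31, so a_2 = 1
474 = 15·31 + 9, so a_3 = 15
31 = 3·9 + 4, so a_4 = 3
9 = 2·4 + 1, so a_5 = 2
4 = 4·1 + 0, so a_6 = 4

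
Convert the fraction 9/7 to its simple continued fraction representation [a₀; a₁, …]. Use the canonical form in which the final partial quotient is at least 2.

Repeatedly divide and take the remainder:
⌊9/7⌋ = 1, remainder 2
⌊7/2⌋ = 3, remainder 1
⌊2/1⌋ = 2, remainder 0

[1; 3, 2]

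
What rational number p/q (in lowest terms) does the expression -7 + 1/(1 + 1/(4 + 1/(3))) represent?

a_0 = -7: -7/1
a_1 = 1: -6/1
a_2 = 4: -31/5
a_3 = 3: -99/16

-99/16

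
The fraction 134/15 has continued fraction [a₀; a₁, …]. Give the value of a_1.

Run the Euclidean algorithm, recording each quotient:
⌊134/15⌋ = 8, remainder 14
⌊15/14⌋ = 1, remainder 1

1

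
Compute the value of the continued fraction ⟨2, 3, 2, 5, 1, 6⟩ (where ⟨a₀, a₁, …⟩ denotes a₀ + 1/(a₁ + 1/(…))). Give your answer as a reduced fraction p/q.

Start with 6.
1 + 1/(6/1) = 1 + 1/6 = 7/6
5 + 1/(7/6) = 5 + 6/7 = 41/7
2 + 1/(41/7) = 2 + 7/41 = 89/41
3 + 1/(89/41) = 3 + 41/89 = 308/89
2 + 1/(308/89) = 2 + 89/308 = 705/308

705/308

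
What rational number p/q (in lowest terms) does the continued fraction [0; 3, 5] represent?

5/16

Start with 5.
3 + 1/(5/1) = 3 + 1/5 = 16/5
0 + 1/(16/5) = 0 + 5/16 = 5/16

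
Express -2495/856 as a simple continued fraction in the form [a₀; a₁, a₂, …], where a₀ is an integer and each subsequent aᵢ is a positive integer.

Repeatedly divide and take the remainder:
-2495 ÷ 856 → quotient -3, remainder 73
856 ÷ 73 → quotient 11, remainder 53
73 ÷ 53 → quotient 1, remainder 20
53 ÷ 20 → quotient 2, remainder 13
20 ÷ 13 → quotient 1, remainder 7
13 ÷ 7 → quotient 1, remainder 6
7 ÷ 6 → quotient 1, remainder 1
6 ÷ 1 → quotient 6, remainder 0

[-3; 11, 1, 2, 1, 1, 1, 6]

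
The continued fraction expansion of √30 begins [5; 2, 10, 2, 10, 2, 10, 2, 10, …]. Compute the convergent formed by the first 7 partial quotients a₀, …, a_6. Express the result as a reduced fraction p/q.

55435/10121

Start with 10.
2 + 1/(10/1) = 2 + 1/10 = 21/10
10 + 1/(21/10) = 10 + 10/21 = 220/21
2 + 1/(220/21) = 2 + 21/220 = 461/220
10 + 1/(461/220) = 10 + 220/461 = 4830/461
2 + 1/(4830/461) = 2 + 461/4830 = 10121/4830
5 + 1/(10121/4830) = 5 + 4830/10121 = 55435/10121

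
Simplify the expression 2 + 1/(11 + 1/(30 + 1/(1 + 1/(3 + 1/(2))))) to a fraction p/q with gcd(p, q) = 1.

Compute successive convergents:
a_0 = 2: 2/1
a_1 = 11: 23/11
a_2 = 30: 692/331
a_3 = 1: 715/342
a_4 = 3: 2837/1357
a_5 = 2: 6389/3056

6389/3056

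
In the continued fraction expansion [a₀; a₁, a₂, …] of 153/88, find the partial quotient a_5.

153 = 1·88 + 65, so a_0 = 1
88 = 1·65 + 23, so a_1 = 1
65 = 2·23 + 19, so a_2 = 2
23 = 1·19 + 4, so a_3 = 1
19 = 4·4 + 3, so a_4 = 4
4 = 1·3 + 1, so a_5 = 1

1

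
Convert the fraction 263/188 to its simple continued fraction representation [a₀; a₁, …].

[1; 2, 1, 1, 37]

263 ÷ 188 → quotient 1, remainder 75
188 ÷ 75 → quotient 2, remainder 38
75 ÷ 38 → quotient 1, remainder 37
38 ÷ 37 → quotient 1, remainder 1
37 ÷ 1 → quotient 37, remainder 0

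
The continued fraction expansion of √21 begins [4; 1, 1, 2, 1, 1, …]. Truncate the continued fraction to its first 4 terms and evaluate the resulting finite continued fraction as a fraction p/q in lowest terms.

Start with 2.
1 + 1/(2/1) = 1 + 1/2 = 3/2
1 + 1/(3/2) = 1 + 2/3 = 5/3
4 + 1/(5/3) = 4 + 3/5 = 23/5

23/5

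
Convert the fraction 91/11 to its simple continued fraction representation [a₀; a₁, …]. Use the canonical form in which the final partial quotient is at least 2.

91 = 8·11 + 3, so a_0 = 8
11 = 3·3 + 2, so a_1 = 3
3 = 1·2 + 1, so a_2 = 1
2 = 2·1 + 0, so a_3 = 2

[8; 3, 1, 2]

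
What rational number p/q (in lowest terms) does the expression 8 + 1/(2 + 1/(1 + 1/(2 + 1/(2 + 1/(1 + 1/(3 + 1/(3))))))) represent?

2737/327

Start with 3.
3 + 1/(3/1) = 3 + 1/3 = 10/3
1 + 1/(10/3) = 1 + 3/10 = 13/10
2 + 1/(13/10) = 2 + 10/13 = 36/13
2 + 1/(36/13) = 2 + 13/36 = 85/36
1 + 1/(85/36) = 1 + 36/85 = 121/85
2 + 1/(121/85) = 2 + 85/121 = 327/121
8 + 1/(327/121) = 8 + 121/327 = 2737/327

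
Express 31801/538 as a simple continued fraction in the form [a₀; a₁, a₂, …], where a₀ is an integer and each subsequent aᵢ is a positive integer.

[59; 9, 8, 2, 3]

31801 ÷ 538 → quotient 59, remainder 59
538 ÷ 59 → quotient 9, remainder 7
59 ÷ 7 → quotient 8, remainder 3
7 ÷ 3 → quotient 2, remainder 1
3 ÷ 1 → quotient 3, remainder 0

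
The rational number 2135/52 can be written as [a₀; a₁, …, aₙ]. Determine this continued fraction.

Run the Euclidean algorithm, recording each quotient:
⌊2135/52⌋ = 41, remainder 3
⌊52/3⌋ = 17, remainder 1
⌊3/1⌋ = 3, remainder 0

[41; 17, 3]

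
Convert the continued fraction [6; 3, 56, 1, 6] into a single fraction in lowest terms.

7604/1201

Start with 6.
1 + 1/(6/1) = 1 + 1/6 = 7/6
56 + 1/(7/6) = 56 + 6/7 = 398/7
3 + 1/(398/7) = 3 + 7/398 = 1201/398
6 + 1/(1201/398) = 6 + 398/1201 = 7604/1201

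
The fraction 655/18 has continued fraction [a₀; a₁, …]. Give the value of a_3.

⌊655/18⌋ = 36, remainder 7
⌊18/7⌋ = 2, remainder 4
⌊7/4⌋ = 1, remainder 3
⌊4/3⌋ = 1, remainder 1

1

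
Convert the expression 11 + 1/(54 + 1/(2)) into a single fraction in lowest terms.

Start with 2.
54 + 1/(2/1) = 54 + 1/2 = 109/2
11 + 1/(109/2) = 11 + 2/109 = 1201/109

1201/109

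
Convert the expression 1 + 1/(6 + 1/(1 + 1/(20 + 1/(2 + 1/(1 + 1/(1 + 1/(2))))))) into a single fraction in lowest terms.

Start with 2.
1 + 1/(2/1) = 1 + 1/2 = 3/2
1 + 1/(3/2) = 1 + 2/3 = 5/3
2 + 1/(5/3) = 2 + 3/5 = 13/5
20 + 1/(13/5) = 20 + 5/13 = 265/13
1 + 1/(265/13) = 1 + 13/265 = 278/265
6 + 1/(278/265) = 6 + 265/278 = 1933/278
1 + 1/(1933/278) = 1 + 278/1933 = 2211/1933

2211/1933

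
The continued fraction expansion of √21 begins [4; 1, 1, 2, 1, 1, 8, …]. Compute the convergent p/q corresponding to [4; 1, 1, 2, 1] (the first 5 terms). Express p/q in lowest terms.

32/7

Start with 1.
2 + 1/(1/1) = 2 + 1/1 = 3/1
1 + 1/(3/1) = 1 + 1/3 = 4/3
1 + 1/(4/3) = 1 + 3/4 = 7/4
4 + 1/(7/4) = 4 + 4/7 = 32/7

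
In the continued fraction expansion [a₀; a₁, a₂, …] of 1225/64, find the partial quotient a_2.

Repeatedly divide and take the remainder:
⌊1225/64⌋ = 19, remainder 9
⌊64/9⌋ = 7, remainder 1
⌊9/1⌋ = 9, remainder 0

9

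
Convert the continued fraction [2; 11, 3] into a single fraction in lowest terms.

71/34

Start with 3.
11 + 1/(3/1) = 11 + 1/3 = 34/3
2 + 1/(34/3) = 2 + 3/34 = 71/34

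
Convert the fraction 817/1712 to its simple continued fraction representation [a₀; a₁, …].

⌊817/1712⌋ = 0, remainder 817
⌊1712/817⌋ = 2, remainder 78
⌊817/78⌋ = 10, remainder 37
⌊78/37⌋ = 2, remainder 4
⌊37/4⌋ = 9, remainder 1
⌊4/1⌋ = 4, remainder 0

[0; 2, 10, 2, 9, 4]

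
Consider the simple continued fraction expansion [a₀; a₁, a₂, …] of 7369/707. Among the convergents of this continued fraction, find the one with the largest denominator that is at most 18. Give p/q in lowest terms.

73/7

a_0 = 10: 10/1  (≤ bound)
a_1 = 2: 21/2  (≤ bound)
a_2 = 2: 52/5  (≤ bound)
a_3 = 1: 73/7  (≤ bound)
a_4 = 2: 198/19  (> 18, stop)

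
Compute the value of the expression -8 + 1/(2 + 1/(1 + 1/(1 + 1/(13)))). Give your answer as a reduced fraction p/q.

-517/68

a_0 = -8: -8/1
a_1 = 2: -15/2
a_2 = 1: -23/3
a_3 = 1: -38/5
a_4 = 13: -517/68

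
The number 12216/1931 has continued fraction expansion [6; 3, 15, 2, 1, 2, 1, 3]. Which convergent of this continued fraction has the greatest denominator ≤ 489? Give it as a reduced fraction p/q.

a_0 = 6: 6/1  (≤ bound)
a_1 = 3: 19/3  (≤ bound)
a_2 = 15: 291/46  (≤ bound)
a_3 = 2: 601/95  (≤ bound)
a_4 = 1: 892/141  (≤ bound)
a_5 = 2: 2385/377  (≤ bound)
a_6 = 1: 3277/518  (> 489, stop)

2385/377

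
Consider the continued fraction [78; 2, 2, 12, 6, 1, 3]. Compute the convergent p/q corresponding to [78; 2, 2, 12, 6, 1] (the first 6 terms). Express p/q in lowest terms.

34419/439

Collapse the nested fraction from the inside out:
Start with 1.
6 + 1/(1/1) = 6 + 1/1 = 7/1
12 + 1/(7/1) = 12 + 1/7 = 85/7
2 + 1/(85/7) = 2 + 7/85 = 177/85
2 + 1/(177/85) = 2 + 85/177 = 439/177
78 + 1/(439/177) = 78 + 177/439 = 34419/439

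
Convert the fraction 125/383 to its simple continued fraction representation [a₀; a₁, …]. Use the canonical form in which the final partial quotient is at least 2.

[0; 3, 15, 1, 1, 1, 2]

125 = 0·383 + 125, so a_0 = 0
383 = 3·125 + 8, so a_1 = 3
125 = 15·8 + 5, so a_2 = 15
8 = 1·5 + 3, so a_3 = 1
5 = 1·3 + 2, so a_4 = 1
3 = 1·2 + 1, so a_5 = 1
2 = 2·1 + 0, so a_6 = 2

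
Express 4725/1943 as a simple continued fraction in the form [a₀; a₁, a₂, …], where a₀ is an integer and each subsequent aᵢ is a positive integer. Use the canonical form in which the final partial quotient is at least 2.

[2; 2, 3, 6, 44]

Repeatedly divide and take the remainder:
⌊4725/1943⌋ = 2, remainder 839
⌊1943/839⌋ = 2, remainder 265
⌊839/265⌋ = 3, remainder 44
⌊265/44⌋ = 6, remainder 1
⌊44/1⌋ = 44, remainder 0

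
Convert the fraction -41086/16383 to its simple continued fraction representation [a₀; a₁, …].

[-3; 2, 31, 2, 1, 2, 10, 3]

⌊-41086/16383⌋ = -3, remainder 8063
⌊16383/8063⌋ = 2, remainder 257
⌊8063/257⌋ = 31, remainder 96
⌊257/96⌋ = 2, remainder 65
⌊96/65⌋ = 1, remainder 31
⌊65/31⌋ = 2, remainder 3
⌊31/3⌋ = 10, remainder 1
⌊3/1⌋ = 3, remainder 0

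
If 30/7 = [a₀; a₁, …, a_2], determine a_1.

3

Run the Euclidean algorithm, recording each quotient:
30 ÷ 7 → quotient 4, remainder 2
7 ÷ 2 → quotient 3, remainder 1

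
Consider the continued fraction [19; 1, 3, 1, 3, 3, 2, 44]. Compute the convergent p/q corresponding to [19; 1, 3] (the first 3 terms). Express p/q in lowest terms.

79/4

a_0 = 19: 19/1
a_1 = 1: 20/1
a_2 = 3: 79/4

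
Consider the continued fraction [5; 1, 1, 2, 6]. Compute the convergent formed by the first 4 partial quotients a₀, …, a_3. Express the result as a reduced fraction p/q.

Start with 2.
1 + 1/(2/1) = 1 + 1/2 = 3/2
1 + 1/(3/2) = 1 + 2/3 = 5/3
5 + 1/(5/3) = 5 + 3/5 = 28/5

28/5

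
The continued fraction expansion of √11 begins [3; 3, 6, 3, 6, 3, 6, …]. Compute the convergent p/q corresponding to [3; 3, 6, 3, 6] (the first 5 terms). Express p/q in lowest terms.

1257/379

a_0 = 3: 3/1
a_1 = 3: 10/3
a_2 = 6: 63/19
a_3 = 3: 199/60
a_4 = 6: 1257/379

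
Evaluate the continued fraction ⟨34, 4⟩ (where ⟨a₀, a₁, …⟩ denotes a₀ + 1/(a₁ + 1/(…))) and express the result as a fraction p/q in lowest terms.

137/4

Use the convergent recurrence hₖ = aₖ·hₖ₋₁ + hₖ₋₂ (and likewise for the denominators kₖ):
a_0 = 34: 34/1
a_1 = 4: 137/4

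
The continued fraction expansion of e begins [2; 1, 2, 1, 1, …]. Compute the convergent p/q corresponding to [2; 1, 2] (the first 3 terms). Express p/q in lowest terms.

8/3

Start with 2.
1 + 1/(2/1) = 1 + 1/2 = 3/2
2 + 1/(3/2) = 2 + 2/3 = 8/3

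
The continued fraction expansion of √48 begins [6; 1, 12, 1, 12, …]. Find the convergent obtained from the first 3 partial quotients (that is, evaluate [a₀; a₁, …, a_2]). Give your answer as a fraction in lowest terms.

a_0 = 6: 6/1
a_1 = 1: 7/1
a_2 = 12: 90/13

90/13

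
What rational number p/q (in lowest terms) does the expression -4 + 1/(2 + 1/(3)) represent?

-25/7

Build up convergents one term at a time:
a_0 = -4: -4/1
a_1 = 2: -7/2
a_2 = 3: -25/7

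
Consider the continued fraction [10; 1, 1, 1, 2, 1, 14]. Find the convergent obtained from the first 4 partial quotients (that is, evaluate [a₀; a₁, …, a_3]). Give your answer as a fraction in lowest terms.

32/3

a_0 = 10: 10/1
a_1 = 1: 11/1
a_2 = 1: 21/2
a_3 = 1: 32/3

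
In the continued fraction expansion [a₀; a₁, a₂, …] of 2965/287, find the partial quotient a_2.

47

2965 ÷ 287 → quotient 10, remainder 95
287 ÷ 95 → quotient 3, remainder 2
95 ÷ 2 → quotient 47, remainder 1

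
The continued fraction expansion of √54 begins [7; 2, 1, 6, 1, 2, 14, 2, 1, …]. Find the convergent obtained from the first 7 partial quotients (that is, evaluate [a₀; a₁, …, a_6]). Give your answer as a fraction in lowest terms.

a_0 = 7: 7/1
a_1 = 2: 15/2
a_2 = 1: 22/3
a_3 = 6: 147/20
a_4 = 1: 169/23
a_5 = 2: 485/66
a_6 = 14: 6959/947

6959/947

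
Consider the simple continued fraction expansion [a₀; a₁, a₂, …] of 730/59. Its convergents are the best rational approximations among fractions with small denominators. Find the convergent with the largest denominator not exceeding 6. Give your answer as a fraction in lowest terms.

37/3

a_0 = 12: 12/1  (≤ bound)
a_1 = 2: 25/2  (≤ bound)
a_2 = 1: 37/3  (≤ bound)
a_3 = 2: 99/8  (> 6, stop)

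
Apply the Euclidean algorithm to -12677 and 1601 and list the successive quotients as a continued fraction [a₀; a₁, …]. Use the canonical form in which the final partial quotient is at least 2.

Repeatedly divide and take the remainder:
-12677 = -8·1601 + 131, so a_0 = -8
1601 = 12·131 + 29, so a_1 = 12
131 = 4·29 + 15, so a_2 = 4
29 = 1·15 + 14, so a_3 = 1
15 = 1·14 + 1, so a_4 = 1
14 = 14·1 + 0, so a_5 = 14

[-8; 12, 4, 1, 1, 14]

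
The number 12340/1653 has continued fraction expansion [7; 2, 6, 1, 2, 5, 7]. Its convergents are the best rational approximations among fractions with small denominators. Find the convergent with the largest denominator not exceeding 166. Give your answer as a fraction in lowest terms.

List convergents until the denominator exceeds the bound:
a_0 = 7: 7/1  (≤ bound)
a_1 = 2: 15/2  (≤ bound)
a_2 = 6: 97/13  (≤ bound)
a_3 = 1: 112/15  (≤ bound)
a_4 = 2: 321/43  (≤ bound)
a_5 = 5: 1717/230  (> 166, stop)

321/43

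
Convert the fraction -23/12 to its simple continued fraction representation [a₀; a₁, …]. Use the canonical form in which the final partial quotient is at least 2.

[-2; 12]

Run the Euclidean algorithm, recording each quotient:
-23 = -2·12 + 1, so a_0 = -2
12 = 12·1 + 0, so a_1 = 12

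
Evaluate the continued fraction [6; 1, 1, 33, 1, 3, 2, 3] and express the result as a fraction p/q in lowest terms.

Start with 3.
2 + 1/(3/1) = 2 + 1/3 = 7/3
3 + 1/(7/3) = 3 + 3/7 = 24/7
1 + 1/(24/7) = 1 + 7/24 = 31/24
33 + 1/(31/24) = 33 + 24/31 = 1047/31
1 + 1/(1047/31) = 1 + 31/1047 = 1078/1047
1 + 1/(1078/1047) = 1 + 1047/1078 = 2125/1078
6 + 1/(2125/1078) = 6 + 1078/2125 = 13828/2125

13828/2125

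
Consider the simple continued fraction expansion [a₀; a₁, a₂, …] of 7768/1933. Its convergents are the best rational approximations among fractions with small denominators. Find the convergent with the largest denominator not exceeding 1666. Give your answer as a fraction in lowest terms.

a_0 = 4: 4/1  (≤ bound)
a_1 = 53: 213/53  (≤ bound)
a_2 = 1: 217/54  (≤ bound)
a_3 = 2: 647/161  (≤ bound)
a_4 = 3: 2158/537  (≤ bound)
a_5 = 1: 2805/698  (≤ bound)
a_6 = 2: 7768/1933  (> 1666, stop)

2805/698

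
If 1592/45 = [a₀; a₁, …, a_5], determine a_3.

⌊1592/45⌋ = 35, remainder 17
⌊45/17⌋ = 2, remainder 11
⌊17/11⌋ = 1, remainder 6
⌊11/6⌋ = 1, remainder 5

1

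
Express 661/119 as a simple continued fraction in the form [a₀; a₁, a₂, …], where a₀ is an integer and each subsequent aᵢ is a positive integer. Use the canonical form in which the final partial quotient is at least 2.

⌊661/119⌋ = 5, remainder 66
⌊119/66⌋ = 1, remainder 53
⌊66/53⌋ = 1, remainder 13
⌊53/13⌋ = 4, remainder 1
⌊13/1⌋ = 13, remainder 0

[5; 1, 1, 4, 13]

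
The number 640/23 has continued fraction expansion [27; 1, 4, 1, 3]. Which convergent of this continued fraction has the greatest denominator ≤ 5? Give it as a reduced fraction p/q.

139/5

List convergents until the denominator exceeds the bound:
a_0 = 27: 27/1  (≤ bound)
a_1 = 1: 28/1  (≤ bound)
a_2 = 4: 139/5  (≤ bound)
a_3 = 1: 167/6  (> 5, stop)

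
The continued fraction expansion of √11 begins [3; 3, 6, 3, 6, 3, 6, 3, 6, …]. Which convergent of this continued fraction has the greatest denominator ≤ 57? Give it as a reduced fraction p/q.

List convergents until the denominator exceeds the bound:
a_0 = 3: 3/1  (≤ bound)
a_1 = 3: 10/3  (≤ bound)
a_2 = 6: 63/19  (≤ bound)
a_3 = 3: 199/60  (> 57, stop)

63/19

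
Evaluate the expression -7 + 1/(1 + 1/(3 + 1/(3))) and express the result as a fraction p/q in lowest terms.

-81/13

a_0 = -7: -7/1
a_1 = 1: -6/1
a_2 = 3: -25/4
a_3 = 3: -81/13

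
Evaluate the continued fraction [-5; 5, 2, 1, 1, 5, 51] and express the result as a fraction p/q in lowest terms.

a_0 = -5: -5/1
a_1 = 5: -24/5
a_2 = 2: -53/11
a_3 = 1: -77/16
a_4 = 1: -130/27
a_5 = 5: -727/151
a_6 = 51: -37207/7728

-37207/7728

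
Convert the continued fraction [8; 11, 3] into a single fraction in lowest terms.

a_0 = 8: 8/1
a_1 = 11: 89/11
a_2 = 3: 275/34

275/34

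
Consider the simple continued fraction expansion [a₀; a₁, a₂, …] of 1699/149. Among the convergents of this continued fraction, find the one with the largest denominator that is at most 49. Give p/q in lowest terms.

57/5

List convergents until the denominator exceeds the bound:
a_0 = 11: 11/1  (≤ bound)
a_1 = 2: 23/2  (≤ bound)
a_2 = 2: 57/5  (≤ bound)
a_3 = 14: 821/72  (> 49, stop)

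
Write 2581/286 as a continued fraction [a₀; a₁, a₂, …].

[9; 40, 1, 6]

2581 = 9·286 + 7, so a_0 = 9
286 = 40·7 + 6, so a_1 = 40
7 = 1·6 + 1, so a_2 = 1
6 = 6·1 + 0, so a_3 = 6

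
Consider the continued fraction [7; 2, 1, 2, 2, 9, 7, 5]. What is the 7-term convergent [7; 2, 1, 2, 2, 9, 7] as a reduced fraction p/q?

Start with 7.
9 + 1/(7/1) = 9 + 1/7 = 64/7
2 + 1/(64/7) = 2 + 7/64 = 135/64
2 + 1/(135/64) = 2 + 64/135 = 334/135
1 + 1/(334/135) = 1 + 135/334 = 469/334
2 + 1/(469/334) = 2 + 334/469 = 1272/469
7 + 1/(1272/469) = 7 + 469/1272 = 9373/1272

9373/1272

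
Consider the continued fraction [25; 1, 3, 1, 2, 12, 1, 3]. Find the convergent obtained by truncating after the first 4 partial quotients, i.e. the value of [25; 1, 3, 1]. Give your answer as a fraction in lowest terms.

129/5

Start with 1.
3 + 1/(1/1) = 3 + 1/1 = 4/1
1 + 1/(4/1) = 1 + 1/4 = 5/4
25 + 1/(5/4) = 25 + 4/5 = 129/5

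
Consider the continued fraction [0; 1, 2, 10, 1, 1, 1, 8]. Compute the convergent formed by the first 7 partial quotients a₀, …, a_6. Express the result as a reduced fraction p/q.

67/99

Start with 1.
1 + 1/(1/1) = 1 + 1/1 = 2/1
1 + 1/(2/1) = 1 + 1/2 = 3/2
10 + 1/(3/2) = 10 + 2/3 = 32/3
2 + 1/(32/3) = 2 + 3/32 = 67/32
1 + 1/(67/32) = 1 + 32/67 = 99/67
0 + 1/(99/67) = 0 + 67/99 = 67/99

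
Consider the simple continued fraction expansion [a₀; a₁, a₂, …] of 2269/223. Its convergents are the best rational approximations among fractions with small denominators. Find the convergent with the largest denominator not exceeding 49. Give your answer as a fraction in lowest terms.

List convergents until the denominator exceeds the bound:
a_0 = 10: 10/1  (≤ bound)
a_1 = 5: 51/5  (≤ bound)
a_2 = 1: 61/6  (≤ bound)
a_3 = 2: 173/17  (≤ bound)
a_4 = 1: 234/23  (≤ bound)
a_5 = 1: 407/40  (≤ bound)
a_6 = 5: 2269/223  (> 49, stop)

407/40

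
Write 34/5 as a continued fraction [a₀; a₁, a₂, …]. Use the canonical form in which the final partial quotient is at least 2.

Apply division with remainder until the remainder is 0:
34 ÷ 5 → quotient 6, remainder 4
5 ÷ 4 → quotient 1, remainder 1
4 ÷ 1 → quotient 4, remainder 0

[6; 1, 4]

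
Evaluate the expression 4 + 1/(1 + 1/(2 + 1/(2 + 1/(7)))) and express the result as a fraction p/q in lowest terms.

245/52

Compute successive convergents:
a_0 = 4: 4/1
a_1 = 1: 5/1
a_2 = 2: 14/3
a_3 = 2: 33/7
a_4 = 7: 245/52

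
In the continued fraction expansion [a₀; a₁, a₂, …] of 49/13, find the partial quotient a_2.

49 = 3·13 + 10, so a_0 = 3
13 = 1·10 + 3, so a_1 = 1
10 = 3·3 + 1, so a_2 = 3

3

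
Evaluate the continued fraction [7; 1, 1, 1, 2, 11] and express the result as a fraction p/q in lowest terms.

694/91

a_0 = 7: 7/1
a_1 = 1: 8/1
a_2 = 1: 15/2
a_3 = 1: 23/3
a_4 = 2: 61/8
a_5 = 11: 694/91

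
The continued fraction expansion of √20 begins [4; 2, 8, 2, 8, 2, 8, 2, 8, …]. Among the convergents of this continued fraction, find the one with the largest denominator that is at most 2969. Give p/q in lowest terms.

a_0 = 4: 4/1  (≤ bound)
a_1 = 2: 9/2  (≤ bound)
a_2 = 8: 76/17  (≤ bound)
a_3 = 2: 161/36  (≤ bound)
a_4 = 8: 1364/305  (≤ bound)
a_5 = 2: 2889/646  (≤ bound)
a_6 = 8: 24476/5473  (> 2969, stop)

2889/646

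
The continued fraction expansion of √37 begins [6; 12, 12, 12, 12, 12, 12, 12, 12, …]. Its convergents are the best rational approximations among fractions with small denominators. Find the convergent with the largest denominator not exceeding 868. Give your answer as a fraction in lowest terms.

882/145

a_0 = 6: 6/1  (≤ bound)
a_1 = 12: 73/12  (≤ bound)
a_2 = 12: 882/145  (≤ bound)
a_3 = 12: 10657/1752  (> 868, stop)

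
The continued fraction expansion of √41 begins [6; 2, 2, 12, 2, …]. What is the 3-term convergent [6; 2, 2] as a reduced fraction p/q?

32/5

a_0 = 6: 6/1
a_1 = 2: 13/2
a_2 = 2: 32/5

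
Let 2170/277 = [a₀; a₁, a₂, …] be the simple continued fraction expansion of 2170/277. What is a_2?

2170 = 7·277 + 231, so a_0 = 7
277 = 1·231 + 46, so a_1 = 1
231 = 5·46 + 1, so a_2 = 5

5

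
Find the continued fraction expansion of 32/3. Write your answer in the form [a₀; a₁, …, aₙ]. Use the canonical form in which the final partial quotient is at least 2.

[10; 1, 2]

32 = 10·3 + 2, so a_0 = 10
3 = 1·2 + 1, so a_1 = 1
2 = 2·1 + 0, so a_2 = 2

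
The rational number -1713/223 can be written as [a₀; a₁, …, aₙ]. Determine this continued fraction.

Repeatedly divide and take the remainder:
-1713 ÷ 223 → quotient -8, remainder 71
223 ÷ 71 → quotient 3, remainder 10
71 ÷ 10 → quotient 7, remainder 1
10 ÷ 1 → quotient 10, remainder 0

[-8; 3, 7, 10]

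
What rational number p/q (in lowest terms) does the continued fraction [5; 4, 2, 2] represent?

115/22

Work from the innermost term outward:
Start with 2.
2 + 1/(2/1) = 2 + 1/2 = 5/2
4 + 1/(5/2) = 4 + 2/5 = 22/5
5 + 1/(22/5) = 5 + 5/22 = 115/22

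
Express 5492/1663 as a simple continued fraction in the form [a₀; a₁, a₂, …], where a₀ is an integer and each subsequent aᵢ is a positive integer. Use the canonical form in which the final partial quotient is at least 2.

5492 = 3·1663 + 503, so a_0 = 3
1663 = 3·503 + 154, so a_1 = 3
503 = 3·154 + 41, so a_2 = 3
154 = 3·41 + 31, so a_3 = 3
41 = 1·31 + 10, so a_4 = 1
31 = 3·10 + 1, so a_5 = 3
10 = 10·1 + 0, so a_6 = 10

[3; 3, 3, 3, 1, 3, 10]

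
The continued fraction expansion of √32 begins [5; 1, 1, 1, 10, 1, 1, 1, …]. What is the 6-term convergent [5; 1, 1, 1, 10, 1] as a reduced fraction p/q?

Use the convergent recurrence hₖ = aₖ·hₖ₋₁ + hₖ₋₂ (and likewise for the denominators kₖ):
a_0 = 5: 5/1
a_1 = 1: 6/1
a_2 = 1: 11/2
a_3 = 1: 17/3
a_4 = 10: 181/32
a_5 = 1: 198/35

198/35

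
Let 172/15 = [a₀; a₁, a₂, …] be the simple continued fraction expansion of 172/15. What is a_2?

172 ÷ 15 → quotient 11, remainder 7
15 ÷ 7 → quotient 2, remainder 1
7 ÷ 1 → quotient 7, remainder 0

7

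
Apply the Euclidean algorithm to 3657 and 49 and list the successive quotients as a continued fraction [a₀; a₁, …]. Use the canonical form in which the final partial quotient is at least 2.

[74; 1, 1, 1, 2, 1, 1, 2]

Run the Euclidean algorithm, recording each quotient:
3657 = 74·49 + 31, so a_0 = 74
49 = 1·31 + 18, so a_1 = 1
31 = 1·18 + 13, so a_2 = 1
18 = 1·13 + 5, so a_3 = 1
13 = 2·5 + 3, so a_4 = 2
5 = 1·3 + 2, so a_5 = 1
3 = 1·2 + 1, so a_6 = 1
2 = 2·1 + 0, so a_7 = 2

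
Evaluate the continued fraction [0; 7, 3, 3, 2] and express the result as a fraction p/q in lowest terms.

23/168

Start with 2.
3 + 1/(2/1) = 3 + 1/2 = 7/2
3 + 1/(7/2) = 3 + 2/7 = 23/7
7 + 1/(23/7) = 7 + 7/23 = 168/23
0 + 1/(168/23) = 0 + 23/168 = 23/168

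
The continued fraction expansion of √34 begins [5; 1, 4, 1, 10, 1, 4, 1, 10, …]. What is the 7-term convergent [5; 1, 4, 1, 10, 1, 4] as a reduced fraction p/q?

Start with 4.
1 + 1/(4/1) = 1 + 1/4 = 5/4
10 + 1/(5/4) = 10 + 4/5 = 54/5
1 + 1/(54/5) = 1 + 5/54 = 59/54
4 + 1/(59/54) = 4 + 54/59 = 290/59
1 + 1/(290/59) = 1 + 59/290 = 349/290
5 + 1/(349/290) = 5 + 290/349 = 2035/349

2035/349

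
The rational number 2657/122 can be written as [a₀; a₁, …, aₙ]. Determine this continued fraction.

[21; 1, 3, 1, 1, 13]

Apply division with remainder until the remainder is 0:
2657 = 21·122 + 95, so a_0 = 21
122 = 1·95 + 27, so a_1 = 1
95 = 3·27 + 14, so a_2 = 3
27 = 1·14 + 13, so a_3 = 1
14 = 1·13 + 1, so a_4 = 1
13 = 13·1 + 0, so a_5 = 13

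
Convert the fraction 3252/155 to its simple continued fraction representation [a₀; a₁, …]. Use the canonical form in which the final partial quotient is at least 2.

[20; 1, 50, 1, 2]

3252 = 20·155 + 152, so a_0 = 20
155 = 1·152 + 3, so a_1 = 1
152 = 50·3 + 2, so a_2 = 50
3 = 1·2 + 1, so a_3 = 1
2 = 2·1 + 0, so a_4 = 2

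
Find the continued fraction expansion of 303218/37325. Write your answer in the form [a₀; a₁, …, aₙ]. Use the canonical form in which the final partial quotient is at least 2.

[8; 8, 12, 8, 3, 1, 1, 6]

303218 = 8·37325 + 4618, so a_0 = 8
37325 = 8·4618 + 381, so a_1 = 8
4618 = 12·381 + 46, so a_2 = 12
381 = 8·46 + 13, so a_3 = 8
46 = 3·13 + 7, so a_4 = 3
13 = 1·7 + 6, so a_5 = 1
7 = 1·6 + 1, so a_6 = 1
6 = 6·1 + 0, so a_7 = 6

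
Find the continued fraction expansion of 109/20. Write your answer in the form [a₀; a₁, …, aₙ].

Run the Euclidean algorithm, recording each quotient:
⌊109/20⌋ = 5, remainder 9
⌊20/9⌋ = 2, remainder 2
⌊9/2⌋ = 4, remainder 1
⌊2/1⌋ = 2, remainder 0

[5; 2, 4, 2]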